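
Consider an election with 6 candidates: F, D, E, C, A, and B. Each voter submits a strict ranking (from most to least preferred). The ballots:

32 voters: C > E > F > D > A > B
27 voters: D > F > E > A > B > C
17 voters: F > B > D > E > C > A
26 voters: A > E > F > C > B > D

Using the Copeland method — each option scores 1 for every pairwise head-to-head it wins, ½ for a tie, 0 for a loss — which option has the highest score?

F: beats D, C, A, and B; loses to E → score 4.
D: beats A and B; loses to F, E, and C → score 2.
E: beats F, D, C, A, and B → score 5.
C: beats D and B; loses to F, E, and A → score 2.
A: beats C and B; loses to F, D, and E → score 2.
B: loses to F, D, E, C, and A → score 0.
E has the best pairwise record.

E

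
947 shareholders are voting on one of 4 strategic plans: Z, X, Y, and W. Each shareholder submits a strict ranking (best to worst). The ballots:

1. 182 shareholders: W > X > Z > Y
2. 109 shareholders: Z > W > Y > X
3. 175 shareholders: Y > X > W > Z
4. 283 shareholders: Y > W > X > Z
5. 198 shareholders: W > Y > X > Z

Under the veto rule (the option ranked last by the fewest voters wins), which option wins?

Last-place votes: Z 656, X 109, Y 182, W 0.
W is ranked last by the fewest voters, so W wins.

W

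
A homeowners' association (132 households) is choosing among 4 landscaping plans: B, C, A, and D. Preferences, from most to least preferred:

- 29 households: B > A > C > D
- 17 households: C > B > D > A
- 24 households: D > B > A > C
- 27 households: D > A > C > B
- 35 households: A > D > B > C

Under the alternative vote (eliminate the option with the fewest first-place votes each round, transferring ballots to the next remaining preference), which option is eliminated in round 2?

Round 1: B 29, C 17, A 35, D 51. Eliminate C.
Round 2: B 46, A 35, D 51. Eliminate A.

A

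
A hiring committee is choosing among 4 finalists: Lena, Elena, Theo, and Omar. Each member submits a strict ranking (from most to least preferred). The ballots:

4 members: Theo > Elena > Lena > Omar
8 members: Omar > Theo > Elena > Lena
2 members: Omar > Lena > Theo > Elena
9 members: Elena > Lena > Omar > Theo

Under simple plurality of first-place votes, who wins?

Omar

First-place votes: Lena 0, Elena 9, Theo 4, Omar 10.
Omar has the most first-place votes.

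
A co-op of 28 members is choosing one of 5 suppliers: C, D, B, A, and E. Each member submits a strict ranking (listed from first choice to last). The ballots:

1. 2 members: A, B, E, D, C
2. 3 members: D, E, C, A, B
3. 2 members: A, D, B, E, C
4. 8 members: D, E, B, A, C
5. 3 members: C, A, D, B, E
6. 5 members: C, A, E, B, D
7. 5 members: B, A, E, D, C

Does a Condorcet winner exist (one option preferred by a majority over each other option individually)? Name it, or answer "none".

A

A vs C: 17–11 for A.
A vs D: 17–11 for A.
A vs B: 15–13 for A.
A vs E: 17–11 for A.
A beats every other option head-to-head.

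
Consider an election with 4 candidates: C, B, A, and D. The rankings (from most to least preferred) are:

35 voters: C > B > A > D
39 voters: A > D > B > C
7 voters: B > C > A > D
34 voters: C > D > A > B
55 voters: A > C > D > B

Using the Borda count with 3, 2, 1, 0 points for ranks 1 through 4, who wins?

C: 35·3 + 39·0 + 7·2 + 34·3 + 55·2 = 331
B: 35·2 + 39·1 + 7·3 + 34·0 + 55·0 = 130
A: 35·1 + 39·3 + 7·1 + 34·1 + 55·3 = 358
D: 35·0 + 39·2 + 7·0 + 34·2 + 55·1 = 201
A has the highest Borda score (358).

A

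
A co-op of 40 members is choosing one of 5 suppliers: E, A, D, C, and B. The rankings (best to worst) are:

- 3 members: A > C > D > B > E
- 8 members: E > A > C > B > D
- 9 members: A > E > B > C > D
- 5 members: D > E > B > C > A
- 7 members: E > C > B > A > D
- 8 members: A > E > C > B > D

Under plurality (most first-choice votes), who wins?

A

First-place votes: E 15, A 20, D 5, C 0, B 0.
A has the most first-place votes.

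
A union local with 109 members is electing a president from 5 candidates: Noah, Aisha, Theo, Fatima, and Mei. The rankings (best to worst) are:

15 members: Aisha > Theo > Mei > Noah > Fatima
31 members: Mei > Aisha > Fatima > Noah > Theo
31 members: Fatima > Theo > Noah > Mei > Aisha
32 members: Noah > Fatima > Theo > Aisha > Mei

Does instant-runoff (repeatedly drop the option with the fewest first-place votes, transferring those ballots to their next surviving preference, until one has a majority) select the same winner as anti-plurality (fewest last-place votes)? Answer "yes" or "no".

Instant-runoff — R1 Noah 32, Aisha 15, Theo 0, Fatima 31, Mei 31 (Theo out); R2 Noah 32, Aisha 15, Fatima 31, Mei 31 (Aisha out); R3 Noah 32, Fatima 31, Mei 46 (Fatima out); R4 Noah 63, Mei 46 (Noah winner). Winner: Noah.
Anti-plurality — last-place votes: Noah 0, Aisha 31, Theo 31, Fatima 15, Mei 32. Winner: Noah.
The two methods agree.

yes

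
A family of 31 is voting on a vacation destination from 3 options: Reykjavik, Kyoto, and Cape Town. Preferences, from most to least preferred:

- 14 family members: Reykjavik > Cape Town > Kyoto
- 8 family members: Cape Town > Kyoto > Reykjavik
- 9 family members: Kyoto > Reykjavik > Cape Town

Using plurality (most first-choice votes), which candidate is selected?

First-place votes: Reykjavik 14, Kyoto 9, Cape Town 8.
Reykjavik has the most first-place votes.

Reykjavik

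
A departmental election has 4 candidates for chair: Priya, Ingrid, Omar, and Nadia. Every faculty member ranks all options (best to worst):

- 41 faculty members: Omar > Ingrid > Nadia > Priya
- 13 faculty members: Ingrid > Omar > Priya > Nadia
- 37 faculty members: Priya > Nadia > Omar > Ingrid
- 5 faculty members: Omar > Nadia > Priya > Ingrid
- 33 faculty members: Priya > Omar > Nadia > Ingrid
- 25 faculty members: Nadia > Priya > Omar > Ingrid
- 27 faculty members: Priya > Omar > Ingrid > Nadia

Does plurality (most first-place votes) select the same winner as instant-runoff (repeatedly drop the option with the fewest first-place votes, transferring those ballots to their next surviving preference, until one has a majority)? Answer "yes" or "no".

yes

Plurality — first-place votes: Priya 97, Ingrid 13, Omar 46, Nadia 25. Winner: Priya.
Instant-runoff — R1 Priya 97, Ingrid 13, Omar 46, Nadia 25 (Priya winner). Winner: Priya.
The two methods agree.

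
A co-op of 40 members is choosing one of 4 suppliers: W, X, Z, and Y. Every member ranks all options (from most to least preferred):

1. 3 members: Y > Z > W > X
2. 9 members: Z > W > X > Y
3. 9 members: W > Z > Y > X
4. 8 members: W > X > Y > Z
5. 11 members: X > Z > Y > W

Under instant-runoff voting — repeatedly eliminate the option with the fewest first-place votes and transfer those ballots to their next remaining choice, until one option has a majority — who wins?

Round 1: W 17, X 11, Z 9, Y 3. Eliminate Y.
Round 2: W 17, X 11, Z 12. Eliminate X.
Round 3: W 17, Z 23. Z has a majority.

Z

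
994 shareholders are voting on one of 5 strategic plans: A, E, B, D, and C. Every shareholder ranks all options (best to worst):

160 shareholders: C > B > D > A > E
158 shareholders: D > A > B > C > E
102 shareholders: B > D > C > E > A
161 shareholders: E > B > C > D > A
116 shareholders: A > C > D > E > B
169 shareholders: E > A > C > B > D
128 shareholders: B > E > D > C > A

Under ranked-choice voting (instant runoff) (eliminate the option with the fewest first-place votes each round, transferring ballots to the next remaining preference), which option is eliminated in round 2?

Round 1: A 116, E 330, B 230, D 158, C 160. Eliminate A.
Round 2: E 330, B 230, D 158, C 276. Eliminate D.

D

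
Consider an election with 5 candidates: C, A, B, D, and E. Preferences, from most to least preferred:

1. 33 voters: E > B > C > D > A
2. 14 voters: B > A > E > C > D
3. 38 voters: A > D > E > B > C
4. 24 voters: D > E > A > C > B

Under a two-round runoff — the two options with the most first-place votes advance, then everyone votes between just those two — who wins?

E

Round 1 first-place votes: C 0, A 38, B 14, D 24, E 33.
A and E advance.
Runoff: A is preferred to E by 52 voters; E by 57.
E wins the runoff.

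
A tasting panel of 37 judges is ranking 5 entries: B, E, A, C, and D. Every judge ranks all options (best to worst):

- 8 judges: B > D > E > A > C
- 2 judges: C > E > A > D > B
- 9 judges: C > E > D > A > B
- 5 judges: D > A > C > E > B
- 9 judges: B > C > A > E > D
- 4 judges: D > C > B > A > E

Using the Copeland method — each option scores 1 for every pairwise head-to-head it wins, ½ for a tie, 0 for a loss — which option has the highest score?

B: beats E and A; loses to C and D → score 2.
E: beats A and D; loses to B and C → score 2.
A: loses to B, E, C, and D → score 0.
C: beats B, E, A, and D → score 4.
D: beats B and A; loses to E and C → score 2.
C has the best pairwise record.

C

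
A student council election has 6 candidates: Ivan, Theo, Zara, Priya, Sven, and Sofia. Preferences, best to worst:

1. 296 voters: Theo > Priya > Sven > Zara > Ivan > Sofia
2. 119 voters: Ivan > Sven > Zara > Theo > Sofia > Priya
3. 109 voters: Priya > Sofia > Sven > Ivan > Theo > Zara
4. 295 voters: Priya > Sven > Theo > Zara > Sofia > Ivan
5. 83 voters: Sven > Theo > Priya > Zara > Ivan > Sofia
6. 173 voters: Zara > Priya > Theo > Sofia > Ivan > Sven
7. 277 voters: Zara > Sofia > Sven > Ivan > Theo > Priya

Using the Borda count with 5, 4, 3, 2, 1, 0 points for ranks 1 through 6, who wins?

Ivan: 296·1 + 119·5 + 109·2 + 295·0 + 83·1 + 173·1 + 277·2 = 1919
Theo: 296·5 + 119·2 + 109·1 + 295·3 + 83·4 + 173·3 + 277·1 = 3840
Zara: 296·2 + 119·3 + 109·0 + 295·2 + 83·2 + 173·5 + 277·5 = 3955
Priya: 296·4 + 119·0 + 109·5 + 295·5 + 83·3 + 173·4 + 277·0 = 4145
Sven: 296·3 + 119·4 + 109·3 + 295·4 + 83·5 + 173·0 + 277·3 = 4117
Sofia: 296·0 + 119·1 + 109·4 + 295·1 + 83·0 + 173·2 + 277·4 = 2304
Priya has the highest Borda score (4145).

Priya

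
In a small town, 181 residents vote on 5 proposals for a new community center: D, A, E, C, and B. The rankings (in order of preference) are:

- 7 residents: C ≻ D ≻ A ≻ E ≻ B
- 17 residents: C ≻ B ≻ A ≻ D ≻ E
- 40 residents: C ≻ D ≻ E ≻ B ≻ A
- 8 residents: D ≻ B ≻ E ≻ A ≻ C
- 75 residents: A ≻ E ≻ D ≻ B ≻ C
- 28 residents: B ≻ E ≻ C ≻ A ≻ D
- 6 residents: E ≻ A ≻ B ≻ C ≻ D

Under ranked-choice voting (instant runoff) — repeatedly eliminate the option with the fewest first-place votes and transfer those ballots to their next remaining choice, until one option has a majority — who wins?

Round 1: D 8, A 75, E 6, C 64, B 28. Eliminate E.
Round 2: D 8, A 81, C 64, B 28. Eliminate D.
Round 3: A 81, C 64, B 36. Eliminate B.
Round 4: A 89, C 92. C has a majority.

C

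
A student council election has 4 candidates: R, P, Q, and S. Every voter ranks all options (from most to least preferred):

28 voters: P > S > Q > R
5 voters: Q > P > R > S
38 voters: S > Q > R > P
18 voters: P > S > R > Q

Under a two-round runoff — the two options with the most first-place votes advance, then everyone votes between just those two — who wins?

Round 1 first-place votes: R 0, P 46, Q 5, S 38.
P and S advance.
Runoff: P is preferred to S by 51 voters; S by 38.
P wins the runoff.

P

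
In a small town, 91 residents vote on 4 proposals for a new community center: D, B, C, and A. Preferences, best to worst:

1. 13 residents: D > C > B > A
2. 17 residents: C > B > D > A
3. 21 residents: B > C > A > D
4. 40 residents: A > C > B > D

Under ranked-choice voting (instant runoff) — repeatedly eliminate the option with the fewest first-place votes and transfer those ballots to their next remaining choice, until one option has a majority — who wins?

C

Round 1: D 13, B 21, C 17, A 40. Eliminate D.
Round 2: B 21, C 30, A 40. Eliminate B.
Round 3: C 51, A 40. C has a majority.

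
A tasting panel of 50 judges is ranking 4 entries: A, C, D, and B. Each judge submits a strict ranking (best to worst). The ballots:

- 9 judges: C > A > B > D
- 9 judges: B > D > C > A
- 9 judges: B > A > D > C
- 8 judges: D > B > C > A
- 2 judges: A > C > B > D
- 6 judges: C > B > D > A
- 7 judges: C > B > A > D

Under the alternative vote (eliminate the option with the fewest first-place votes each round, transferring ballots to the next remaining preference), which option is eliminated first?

A

Round 1: A 2, C 22, D 8, B 18. Eliminate A.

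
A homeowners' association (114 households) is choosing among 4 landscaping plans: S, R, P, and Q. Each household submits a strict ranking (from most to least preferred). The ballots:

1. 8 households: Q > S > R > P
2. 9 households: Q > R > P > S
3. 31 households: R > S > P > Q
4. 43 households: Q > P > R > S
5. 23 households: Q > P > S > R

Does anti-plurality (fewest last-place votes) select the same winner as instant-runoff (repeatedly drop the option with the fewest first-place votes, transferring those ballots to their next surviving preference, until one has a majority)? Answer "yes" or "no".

no

Anti-plurality — last-place votes: S 52, R 23, P 8, Q 31. Winner: P.
Instant-runoff — R1 S 0, R 31, P 0, Q 83 (Q winner). Winner: Q.
The two methods disagree.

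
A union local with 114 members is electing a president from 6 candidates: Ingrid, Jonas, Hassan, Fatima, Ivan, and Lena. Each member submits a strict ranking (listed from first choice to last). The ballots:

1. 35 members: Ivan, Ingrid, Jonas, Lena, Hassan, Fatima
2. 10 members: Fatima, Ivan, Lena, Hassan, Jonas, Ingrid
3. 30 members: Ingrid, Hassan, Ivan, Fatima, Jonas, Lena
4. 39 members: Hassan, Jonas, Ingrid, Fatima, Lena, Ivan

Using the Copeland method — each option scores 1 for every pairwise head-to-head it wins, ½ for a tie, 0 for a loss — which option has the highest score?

Ingrid: beats Jonas, Hassan, Fatima, Ivan, and Lena → score 5.
Jonas: beats Fatima and Lena; loses to Ingrid, Hassan, and Ivan → score 2.
Hassan: beats Jonas, Fatima, Ivan, and Lena; loses to Ingrid → score 4.
Fatima: beats Lena; loses to Ingrid, Jonas, Hassan, and Ivan → score 1.
Ivan: beats Jonas, Fatima, and Lena; loses to Ingrid and Hassan → score 3.
Lena: loses to Ingrid, Jonas, Hassan, Fatima, and Ivan → score 0.
Ingrid has the best pairwise record.

Ingrid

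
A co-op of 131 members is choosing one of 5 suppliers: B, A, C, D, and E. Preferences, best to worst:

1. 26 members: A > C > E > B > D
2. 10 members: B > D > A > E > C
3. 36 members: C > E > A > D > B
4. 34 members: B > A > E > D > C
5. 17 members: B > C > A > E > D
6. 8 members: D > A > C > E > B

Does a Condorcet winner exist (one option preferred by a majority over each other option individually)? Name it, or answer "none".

A

A vs B: 70–61 for A.
A vs C: 78–53 for A.
A vs D: 113–18 for A.
A vs E: 95–36 for A.
A beats every other option head-to-head.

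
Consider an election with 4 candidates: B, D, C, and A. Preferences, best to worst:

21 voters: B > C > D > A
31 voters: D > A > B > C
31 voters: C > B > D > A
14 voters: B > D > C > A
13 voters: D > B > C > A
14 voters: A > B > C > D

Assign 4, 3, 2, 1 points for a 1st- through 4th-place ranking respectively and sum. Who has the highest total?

B

B: 21·4 + 31·2 + 31·3 + 14·4 + 13·3 + 14·3 = 376
D: 21·2 + 31·4 + 31·2 + 14·3 + 13·4 + 14·1 = 336
C: 21·3 + 31·1 + 31·4 + 14·2 + 13·2 + 14·2 = 300
A: 21·1 + 31·3 + 31·1 + 14·1 + 13·1 + 14·4 = 228
B has the highest Borda score (376).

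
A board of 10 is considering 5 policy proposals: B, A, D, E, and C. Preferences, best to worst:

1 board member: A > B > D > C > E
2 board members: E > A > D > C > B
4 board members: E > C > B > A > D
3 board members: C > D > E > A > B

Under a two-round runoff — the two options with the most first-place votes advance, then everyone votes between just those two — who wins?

Round 1 first-place votes: B 0, A 1, D 0, E 6, C 3.
E and C advance.
Runoff: E is preferred to C by 6 voters; C by 4.
E wins the runoff.

E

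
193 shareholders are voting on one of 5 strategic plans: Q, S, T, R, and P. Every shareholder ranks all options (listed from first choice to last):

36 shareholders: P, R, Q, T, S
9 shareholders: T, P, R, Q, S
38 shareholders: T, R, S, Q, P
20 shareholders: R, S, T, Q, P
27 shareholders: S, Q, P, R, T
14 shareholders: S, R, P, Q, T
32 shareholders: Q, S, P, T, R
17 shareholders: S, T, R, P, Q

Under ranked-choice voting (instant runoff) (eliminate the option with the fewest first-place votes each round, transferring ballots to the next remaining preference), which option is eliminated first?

Round 1: Q 32, S 58, T 47, R 20, P 36. Eliminate R.

R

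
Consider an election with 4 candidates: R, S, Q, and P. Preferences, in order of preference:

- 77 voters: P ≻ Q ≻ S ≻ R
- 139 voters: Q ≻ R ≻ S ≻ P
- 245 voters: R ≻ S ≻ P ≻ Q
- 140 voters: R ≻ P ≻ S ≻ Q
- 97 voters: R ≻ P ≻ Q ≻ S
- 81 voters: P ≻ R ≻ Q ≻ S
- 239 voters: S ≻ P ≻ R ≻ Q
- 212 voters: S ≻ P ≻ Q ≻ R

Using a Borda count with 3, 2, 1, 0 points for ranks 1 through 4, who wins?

S

R: 77·0 + 139·2 + 245·3 + 140·3 + 97·3 + 81·2 + 239·1 + 212·0 = 2125
S: 77·1 + 139·1 + 245·2 + 140·1 + 97·0 + 81·0 + 239·3 + 212·3 = 2199
Q: 77·2 + 139·3 + 245·0 + 140·0 + 97·1 + 81·1 + 239·0 + 212·1 = 961
P: 77·3 + 139·0 + 245·1 + 140·2 + 97·2 + 81·3 + 239·2 + 212·2 = 2095
S has the highest Borda score (2199).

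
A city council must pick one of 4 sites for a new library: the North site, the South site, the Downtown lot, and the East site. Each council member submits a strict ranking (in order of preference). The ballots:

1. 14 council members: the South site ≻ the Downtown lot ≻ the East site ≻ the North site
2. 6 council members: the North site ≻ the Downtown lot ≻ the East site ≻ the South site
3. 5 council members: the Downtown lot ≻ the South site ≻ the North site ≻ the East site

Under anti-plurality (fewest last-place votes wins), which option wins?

the Downtown lot

Last-place votes: the North site 14, the South site 6, the Downtown lot 0, the East site 5.
the Downtown lot is ranked last by the fewest voters, so the Downtown lot wins.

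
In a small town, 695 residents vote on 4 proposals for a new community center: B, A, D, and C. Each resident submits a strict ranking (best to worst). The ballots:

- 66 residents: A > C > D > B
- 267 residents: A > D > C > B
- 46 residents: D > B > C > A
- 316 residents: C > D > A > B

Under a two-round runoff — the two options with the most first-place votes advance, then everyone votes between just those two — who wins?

Round 1 first-place votes: B 0, A 333, D 46, C 316.
A and C advance.
Runoff: A is preferred to C by 333 voters; C by 362.
C wins the runoff.

C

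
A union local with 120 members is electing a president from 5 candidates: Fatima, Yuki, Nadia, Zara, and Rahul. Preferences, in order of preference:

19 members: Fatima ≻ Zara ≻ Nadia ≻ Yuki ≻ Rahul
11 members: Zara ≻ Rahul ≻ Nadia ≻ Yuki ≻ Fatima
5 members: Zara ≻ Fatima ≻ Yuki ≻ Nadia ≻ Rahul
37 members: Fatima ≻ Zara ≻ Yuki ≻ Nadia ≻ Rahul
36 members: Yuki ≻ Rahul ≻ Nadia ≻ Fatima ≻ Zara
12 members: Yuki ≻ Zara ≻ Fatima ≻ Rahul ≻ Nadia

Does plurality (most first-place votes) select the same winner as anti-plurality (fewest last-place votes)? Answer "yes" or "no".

Plurality — first-place votes: Fatima 56, Yuki 48, Nadia 0, Zara 16, Rahul 0. Winner: Fatima.
Anti-plurality — last-place votes: Fatima 11, Yuki 0, Nadia 12, Zara 36, Rahul 61. Winner: Yuki.
The two methods disagree.

no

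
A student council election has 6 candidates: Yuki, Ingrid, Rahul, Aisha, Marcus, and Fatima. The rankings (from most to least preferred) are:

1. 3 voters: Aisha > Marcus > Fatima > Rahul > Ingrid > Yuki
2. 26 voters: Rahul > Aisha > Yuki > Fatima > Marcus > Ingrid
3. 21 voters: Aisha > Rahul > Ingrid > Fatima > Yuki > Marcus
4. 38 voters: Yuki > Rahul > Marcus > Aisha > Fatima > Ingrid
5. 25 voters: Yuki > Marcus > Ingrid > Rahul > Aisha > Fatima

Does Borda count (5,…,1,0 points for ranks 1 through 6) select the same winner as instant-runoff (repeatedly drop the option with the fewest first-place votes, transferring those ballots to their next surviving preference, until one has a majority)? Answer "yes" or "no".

no

Borda — scores: Yuki 414, Ingrid 141, Rahul 422, Aisha 325, Marcus 252, Fatima 141. Winner: Rahul.
Instant-runoff — R1 Yuki 63, Ingrid 0, Rahul 26, Aisha 24, Marcus 0, Fatima 0 (Yuki winner). Winner: Yuki.
The two methods disagree.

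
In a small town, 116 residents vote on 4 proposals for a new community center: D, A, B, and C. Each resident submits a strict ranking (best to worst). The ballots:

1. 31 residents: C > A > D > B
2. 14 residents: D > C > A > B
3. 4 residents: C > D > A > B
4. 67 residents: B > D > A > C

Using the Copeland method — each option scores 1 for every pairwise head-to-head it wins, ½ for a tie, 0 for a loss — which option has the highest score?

D: beats A and C; loses to B → score 2.
A: beats C; loses to D and B → score 1.
B: beats D, A, and C → score 3.
C: loses to D, A, and B → score 0.
B has the best pairwise record.

B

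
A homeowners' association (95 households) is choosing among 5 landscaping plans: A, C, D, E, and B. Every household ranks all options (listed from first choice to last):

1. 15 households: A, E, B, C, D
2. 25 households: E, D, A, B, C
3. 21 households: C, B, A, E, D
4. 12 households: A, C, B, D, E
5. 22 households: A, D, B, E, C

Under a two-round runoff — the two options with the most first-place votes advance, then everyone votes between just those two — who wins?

A

Round 1 first-place votes: A 49, C 21, D 0, E 25, B 0.
A and E advance.
Runoff: A is preferred to E by 70 voters; E by 25.
A wins the runoff.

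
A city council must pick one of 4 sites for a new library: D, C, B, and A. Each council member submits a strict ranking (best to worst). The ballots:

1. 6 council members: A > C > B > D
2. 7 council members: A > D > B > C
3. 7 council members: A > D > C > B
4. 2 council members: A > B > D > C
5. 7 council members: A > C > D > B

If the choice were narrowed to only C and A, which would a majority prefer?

A

Voters preferring C to A: 0; preferring A to C: 29.
A wins the head-to-head.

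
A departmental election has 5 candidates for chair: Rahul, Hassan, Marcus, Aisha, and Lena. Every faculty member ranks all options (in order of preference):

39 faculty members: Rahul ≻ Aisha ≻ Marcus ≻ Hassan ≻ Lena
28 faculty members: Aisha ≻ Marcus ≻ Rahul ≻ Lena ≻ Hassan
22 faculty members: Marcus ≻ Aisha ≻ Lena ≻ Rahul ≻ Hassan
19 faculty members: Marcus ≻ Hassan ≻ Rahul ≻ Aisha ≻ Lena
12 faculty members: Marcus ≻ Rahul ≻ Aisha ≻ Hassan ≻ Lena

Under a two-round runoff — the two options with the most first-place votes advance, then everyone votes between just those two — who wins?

Marcus

Round 1 first-place votes: Rahul 39, Hassan 0, Marcus 53, Aisha 28, Lena 0.
Marcus and Rahul advance.
Runoff: Marcus is preferred to Rahul by 81 voters; Rahul by 39.
Marcus wins the runoff.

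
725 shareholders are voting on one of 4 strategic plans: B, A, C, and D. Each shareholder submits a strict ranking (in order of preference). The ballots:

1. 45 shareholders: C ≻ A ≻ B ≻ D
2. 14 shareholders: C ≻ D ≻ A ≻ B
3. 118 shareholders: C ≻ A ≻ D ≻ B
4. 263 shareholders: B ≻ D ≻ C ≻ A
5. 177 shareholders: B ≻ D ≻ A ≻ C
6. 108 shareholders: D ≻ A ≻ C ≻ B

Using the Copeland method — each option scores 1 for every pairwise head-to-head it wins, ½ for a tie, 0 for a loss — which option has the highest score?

B: beats A, C, and D → score 3.
A: loses to B, C, and D → score 0.
C: beats A; loses to B and D → score 1.
D: beats A and C; loses to B → score 2.
B has the best pairwise record.

B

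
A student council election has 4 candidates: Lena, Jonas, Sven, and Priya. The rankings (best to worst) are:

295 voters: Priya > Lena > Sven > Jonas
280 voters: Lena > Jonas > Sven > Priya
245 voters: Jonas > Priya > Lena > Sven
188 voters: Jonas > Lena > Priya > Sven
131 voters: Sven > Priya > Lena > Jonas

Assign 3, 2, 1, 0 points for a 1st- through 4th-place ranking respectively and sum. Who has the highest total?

Lena: 295·2 + 280·3 + 245·1 + 188·2 + 131·1 = 2182
Jonas: 295·0 + 280·2 + 245·3 + 188·3 + 131·0 = 1859
Sven: 295·1 + 280·1 + 245·0 + 188·0 + 131·3 = 968
Priya: 295·3 + 280·0 + 245·2 + 188·1 + 131·2 = 1825
Lena has the highest Borda score (2182).

Lena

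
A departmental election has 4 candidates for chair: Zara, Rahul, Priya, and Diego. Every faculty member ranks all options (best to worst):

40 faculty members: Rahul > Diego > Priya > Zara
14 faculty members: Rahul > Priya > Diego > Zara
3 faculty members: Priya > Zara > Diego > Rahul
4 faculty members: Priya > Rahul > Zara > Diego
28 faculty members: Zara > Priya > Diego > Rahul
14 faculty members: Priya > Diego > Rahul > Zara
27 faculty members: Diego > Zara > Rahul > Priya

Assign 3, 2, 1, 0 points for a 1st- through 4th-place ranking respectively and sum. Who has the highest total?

Zara: 40·0 + 14·0 + 3·2 + 4·1 + 28·3 + 14·0 + 27·2 = 148
Rahul: 40·3 + 14·3 + 3·0 + 4·2 + 28·0 + 14·1 + 27·1 = 211
Priya: 40·1 + 14·2 + 3·3 + 4·3 + 28·2 + 14·3 + 27·0 = 187
Diego: 40·2 + 14·1 + 3·1 + 4·0 + 28·1 + 14·2 + 27·3 = 234
Diego has the highest Borda score (234).

Diego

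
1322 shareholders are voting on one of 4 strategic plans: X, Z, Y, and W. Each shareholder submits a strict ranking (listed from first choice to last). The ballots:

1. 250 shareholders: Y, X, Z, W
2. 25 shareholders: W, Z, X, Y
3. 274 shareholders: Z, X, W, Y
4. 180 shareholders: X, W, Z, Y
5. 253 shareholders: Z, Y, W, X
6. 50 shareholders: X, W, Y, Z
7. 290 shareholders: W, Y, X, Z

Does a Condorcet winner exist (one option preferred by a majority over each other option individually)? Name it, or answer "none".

none

Checking pairwise contests:
Y beats X 793–529.
X beats Z 770–552.
Z beats Y 732–590.
X beats W 754–568.
Every option loses at least one head-to-head, so there is no Condorcet winner.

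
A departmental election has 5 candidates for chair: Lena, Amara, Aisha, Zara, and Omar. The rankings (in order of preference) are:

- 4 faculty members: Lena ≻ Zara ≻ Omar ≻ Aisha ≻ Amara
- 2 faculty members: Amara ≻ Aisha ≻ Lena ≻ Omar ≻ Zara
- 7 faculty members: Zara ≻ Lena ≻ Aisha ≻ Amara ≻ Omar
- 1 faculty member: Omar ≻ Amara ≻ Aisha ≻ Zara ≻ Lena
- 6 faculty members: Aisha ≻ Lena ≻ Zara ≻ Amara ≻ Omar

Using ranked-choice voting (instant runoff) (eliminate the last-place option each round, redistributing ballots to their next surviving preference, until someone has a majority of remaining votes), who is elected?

Zara

Round 1: Lena 4, Amara 2, Aisha 6, Zara 7, Omar 1. Eliminate Omar.
Round 2: Lena 4, Amara 3, Aisha 6, Zara 7. Eliminate Amara.
Round 3: Lena 4, Aisha 9, Zara 7. Eliminate Lena.
Round 4: Aisha 9, Zara 11. Zara has a majority.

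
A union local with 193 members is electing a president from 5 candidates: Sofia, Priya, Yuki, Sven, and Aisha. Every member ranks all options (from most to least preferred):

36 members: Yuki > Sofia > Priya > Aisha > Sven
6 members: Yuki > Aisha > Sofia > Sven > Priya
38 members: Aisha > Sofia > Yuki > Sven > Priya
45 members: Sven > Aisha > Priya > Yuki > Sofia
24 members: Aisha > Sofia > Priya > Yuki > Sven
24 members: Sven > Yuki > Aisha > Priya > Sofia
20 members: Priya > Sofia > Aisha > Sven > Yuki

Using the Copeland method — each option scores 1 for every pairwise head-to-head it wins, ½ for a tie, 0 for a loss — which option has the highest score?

Sofia: beats Priya and Sven; loses to Yuki and Aisha → score 2.
Priya: loses to Sofia, Yuki, Sven, and Aisha → score 0.
Yuki: beats Sofia, Priya, and Sven; loses to Aisha → score 3.
Sven: beats Priya; loses to Sofia, Yuki, and Aisha → score 1.
Aisha: beats Sofia, Priya, Yuki, and Sven → score 4.
Aisha has the best pairwise record.

Aisha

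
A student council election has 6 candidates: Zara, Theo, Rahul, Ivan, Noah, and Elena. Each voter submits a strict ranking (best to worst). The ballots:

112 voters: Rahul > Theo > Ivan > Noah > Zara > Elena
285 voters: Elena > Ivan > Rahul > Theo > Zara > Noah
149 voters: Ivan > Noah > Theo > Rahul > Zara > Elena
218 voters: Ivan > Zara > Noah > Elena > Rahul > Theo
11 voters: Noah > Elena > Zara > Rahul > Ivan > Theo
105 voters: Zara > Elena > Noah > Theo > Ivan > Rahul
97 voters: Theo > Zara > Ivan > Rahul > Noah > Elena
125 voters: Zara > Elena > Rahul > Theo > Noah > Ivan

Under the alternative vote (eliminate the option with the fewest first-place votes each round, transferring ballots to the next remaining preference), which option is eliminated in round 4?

Elena

Round 1: Zara 230, Theo 97, Rahul 112, Ivan 367, Noah 11, Elena 285. Eliminate Noah.
Round 2: Zara 230, Theo 97, Rahul 112, Ivan 367, Elena 296. Eliminate Theo.
Round 3: Zara 327, Rahul 112, Ivan 367, Elena 296. Eliminate Rahul.
Round 4: Zara 327, Ivan 479, Elena 296. Eliminate Elena.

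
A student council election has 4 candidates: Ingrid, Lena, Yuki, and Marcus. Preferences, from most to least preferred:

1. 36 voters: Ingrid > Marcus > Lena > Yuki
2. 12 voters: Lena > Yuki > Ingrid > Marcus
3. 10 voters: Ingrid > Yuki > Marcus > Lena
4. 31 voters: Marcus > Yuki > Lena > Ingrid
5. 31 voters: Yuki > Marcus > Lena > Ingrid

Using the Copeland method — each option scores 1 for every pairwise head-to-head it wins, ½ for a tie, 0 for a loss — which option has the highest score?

Ingrid: loses to Lena, Yuki, and Marcus → score 0.
Lena: beats Ingrid; loses to Yuki and Marcus → score 1.
Yuki: beats Ingrid and Lena; loses to Marcus → score 2.
Marcus: beats Ingrid, Lena, and Yuki → score 3.
Marcus has the best pairwise record.

Marcus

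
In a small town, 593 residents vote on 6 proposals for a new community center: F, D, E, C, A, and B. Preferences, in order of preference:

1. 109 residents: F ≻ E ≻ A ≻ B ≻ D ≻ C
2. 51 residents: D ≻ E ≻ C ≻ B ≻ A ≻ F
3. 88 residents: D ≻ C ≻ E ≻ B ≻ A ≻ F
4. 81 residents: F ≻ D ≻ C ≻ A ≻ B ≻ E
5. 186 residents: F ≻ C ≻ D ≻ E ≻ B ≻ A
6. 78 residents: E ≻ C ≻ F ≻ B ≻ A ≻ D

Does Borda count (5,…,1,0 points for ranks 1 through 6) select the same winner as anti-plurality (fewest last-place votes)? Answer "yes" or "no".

no

Borda — scores: F 2114, D 1686, E 1666, C 1804, A 706, B 919. Winner: F.
Anti-plurality — last-place votes: F 139, D 78, E 81, C 109, A 186, B 0. Winner: B.
The two methods disagree.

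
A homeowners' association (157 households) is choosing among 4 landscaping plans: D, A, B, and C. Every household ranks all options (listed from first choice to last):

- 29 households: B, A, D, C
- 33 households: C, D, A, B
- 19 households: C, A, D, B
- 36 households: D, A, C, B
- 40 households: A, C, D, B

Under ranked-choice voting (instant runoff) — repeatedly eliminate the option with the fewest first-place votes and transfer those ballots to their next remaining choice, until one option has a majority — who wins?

Round 1: D 36, A 40, B 29, C 52. Eliminate B.
Round 2: D 36, A 69, C 52. Eliminate D.
Round 3: A 105, C 52. A has a majority.

A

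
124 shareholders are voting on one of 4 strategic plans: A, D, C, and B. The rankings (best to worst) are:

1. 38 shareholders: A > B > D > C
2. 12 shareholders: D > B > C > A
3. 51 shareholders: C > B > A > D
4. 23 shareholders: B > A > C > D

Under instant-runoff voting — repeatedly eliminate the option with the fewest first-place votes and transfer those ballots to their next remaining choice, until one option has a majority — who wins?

Round 1: A 38, D 12, C 51, B 23. Eliminate D.
Round 2: A 38, C 51, B 35. Eliminate B.
Round 3: A 61, C 63. C has a majority.

C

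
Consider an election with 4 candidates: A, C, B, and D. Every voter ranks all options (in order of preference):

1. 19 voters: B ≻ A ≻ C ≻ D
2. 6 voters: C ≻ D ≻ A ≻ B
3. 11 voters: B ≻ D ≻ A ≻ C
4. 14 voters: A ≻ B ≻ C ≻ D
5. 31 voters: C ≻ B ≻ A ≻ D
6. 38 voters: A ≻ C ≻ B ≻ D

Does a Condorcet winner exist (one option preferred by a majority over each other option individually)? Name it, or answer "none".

Checking pairwise contests:
B beats A 61–58.
A beats C 82–37.
C beats B 75–44.
A beats D 102–17.
Every option loses at least one head-to-head, so there is no Condorcet winner.

none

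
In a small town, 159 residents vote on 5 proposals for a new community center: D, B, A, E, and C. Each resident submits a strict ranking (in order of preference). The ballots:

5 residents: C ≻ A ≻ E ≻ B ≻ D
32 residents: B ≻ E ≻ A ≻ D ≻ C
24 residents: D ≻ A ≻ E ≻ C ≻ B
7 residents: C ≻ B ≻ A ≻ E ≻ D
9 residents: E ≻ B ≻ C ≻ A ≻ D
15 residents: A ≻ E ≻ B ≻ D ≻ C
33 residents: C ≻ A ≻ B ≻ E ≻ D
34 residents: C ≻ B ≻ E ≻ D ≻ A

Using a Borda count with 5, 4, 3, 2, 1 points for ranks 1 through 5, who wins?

B

D: 5·1 + 32·2 + 24·5 + 7·1 + 9·1 + 15·2 + 33·1 + 34·2 = 336
B: 5·2 + 32·5 + 24·1 + 7·4 + 9·4 + 15·3 + 33·3 + 34·4 = 538
A: 5·4 + 32·3 + 24·4 + 7·3 + 9·2 + 15·5 + 33·4 + 34·1 = 492
E: 5·3 + 32·4 + 24·3 + 7·2 + 9·5 + 15·4 + 33·2 + 34·3 = 502
C: 5·5 + 32·1 + 24·2 + 7·5 + 9·3 + 15·1 + 33·5 + 34·5 = 517
B has the highest Borda score (538).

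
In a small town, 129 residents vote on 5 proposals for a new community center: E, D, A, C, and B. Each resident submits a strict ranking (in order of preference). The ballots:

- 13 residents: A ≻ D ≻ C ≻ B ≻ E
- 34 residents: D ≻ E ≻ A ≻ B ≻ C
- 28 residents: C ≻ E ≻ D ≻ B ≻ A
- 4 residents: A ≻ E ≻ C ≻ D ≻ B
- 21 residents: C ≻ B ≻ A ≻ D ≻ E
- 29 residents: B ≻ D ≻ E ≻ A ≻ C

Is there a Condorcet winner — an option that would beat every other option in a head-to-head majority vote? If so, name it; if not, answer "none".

D

D vs E: 97–32 for D.
D vs A: 91–38 for D.
D vs C: 76–53 for D.
D vs B: 79–50 for D.
D beats every other option head-to-head.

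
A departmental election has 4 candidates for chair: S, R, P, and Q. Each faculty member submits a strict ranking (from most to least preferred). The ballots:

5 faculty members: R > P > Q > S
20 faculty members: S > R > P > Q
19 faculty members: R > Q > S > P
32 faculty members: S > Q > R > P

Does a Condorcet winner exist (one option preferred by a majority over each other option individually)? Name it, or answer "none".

S

S vs R: 52–24 for S.
S vs P: 71–5 for S.
S vs Q: 52–24 for S.
S beats every other option head-to-head.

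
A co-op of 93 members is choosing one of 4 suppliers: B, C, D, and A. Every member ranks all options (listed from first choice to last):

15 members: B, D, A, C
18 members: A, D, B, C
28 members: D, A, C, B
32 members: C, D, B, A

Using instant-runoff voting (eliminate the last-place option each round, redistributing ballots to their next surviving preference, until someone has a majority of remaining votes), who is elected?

Round 1: B 15, C 32, D 28, A 18. Eliminate B.
Round 2: C 32, D 43, A 18. Eliminate A.
Round 3: C 32, D 61. D has a majority.

D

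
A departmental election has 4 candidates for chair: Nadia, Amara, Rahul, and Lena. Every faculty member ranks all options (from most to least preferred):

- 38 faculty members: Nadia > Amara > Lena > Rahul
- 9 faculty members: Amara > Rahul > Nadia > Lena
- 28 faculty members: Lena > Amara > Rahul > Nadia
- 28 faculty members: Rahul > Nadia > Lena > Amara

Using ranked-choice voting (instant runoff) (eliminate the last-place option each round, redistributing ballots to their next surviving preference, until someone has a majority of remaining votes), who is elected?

Round 1: Nadia 38, Amara 9, Rahul 28, Lena 28. Eliminate Amara.
Round 2: Nadia 38, Rahul 37, Lena 28. Eliminate Lena.
Round 3: Nadia 38, Rahul 65. Rahul has a majority.

Rahul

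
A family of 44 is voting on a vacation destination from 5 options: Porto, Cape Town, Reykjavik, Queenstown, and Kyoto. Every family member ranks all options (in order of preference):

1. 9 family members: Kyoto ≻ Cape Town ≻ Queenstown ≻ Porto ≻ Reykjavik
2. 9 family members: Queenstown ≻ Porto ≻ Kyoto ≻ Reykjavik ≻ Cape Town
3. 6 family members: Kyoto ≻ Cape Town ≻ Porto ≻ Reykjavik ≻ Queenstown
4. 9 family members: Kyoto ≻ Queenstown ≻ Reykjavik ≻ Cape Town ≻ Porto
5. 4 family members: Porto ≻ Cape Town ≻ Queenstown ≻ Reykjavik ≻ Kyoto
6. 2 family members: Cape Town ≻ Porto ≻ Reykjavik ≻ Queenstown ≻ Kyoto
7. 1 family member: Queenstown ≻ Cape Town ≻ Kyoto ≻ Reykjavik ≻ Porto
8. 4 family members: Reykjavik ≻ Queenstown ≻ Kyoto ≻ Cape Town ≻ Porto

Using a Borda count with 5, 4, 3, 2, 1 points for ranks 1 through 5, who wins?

Porto: 9·2 + 9·4 + 6·3 + 9·1 + 4·5 + 2·4 + 1·1 + 4·1 = 114
Cape Town: 9·4 + 9·1 + 6·4 + 9·2 + 4·4 + 2·5 + 1·4 + 4·2 = 125
Reykjavik: 9·1 + 9·2 + 6·2 + 9·3 + 4·2 + 2·3 + 1·2 + 4·5 = 102
Queenstown: 9·3 + 9·5 + 6·1 + 9·4 + 4·3 + 2·2 + 1·5 + 4·4 = 151
Kyoto: 9·5 + 9·3 + 6·5 + 9·5 + 4·1 + 2·1 + 1·3 + 4·3 = 168
Kyoto has the highest Borda score (168).

Kyoto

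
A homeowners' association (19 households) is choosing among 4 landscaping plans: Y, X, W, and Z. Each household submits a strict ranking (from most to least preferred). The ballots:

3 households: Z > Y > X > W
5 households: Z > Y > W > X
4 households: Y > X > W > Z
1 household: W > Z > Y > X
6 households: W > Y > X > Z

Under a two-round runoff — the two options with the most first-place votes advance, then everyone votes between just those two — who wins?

Round 1 first-place votes: Y 4, X 0, W 7, Z 8.
Z and W advance.
Runoff: Z is preferred to W by 8 voters; W by 11.
W wins the runoff.

W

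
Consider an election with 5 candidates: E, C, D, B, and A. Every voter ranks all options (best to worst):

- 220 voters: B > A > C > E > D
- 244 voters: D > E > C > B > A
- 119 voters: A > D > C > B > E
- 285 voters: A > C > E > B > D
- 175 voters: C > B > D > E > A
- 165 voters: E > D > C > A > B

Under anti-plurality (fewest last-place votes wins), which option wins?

C

Last-place votes: E 119, C 0, D 505, B 165, A 419.
C is ranked last by the fewest voters, so C wins.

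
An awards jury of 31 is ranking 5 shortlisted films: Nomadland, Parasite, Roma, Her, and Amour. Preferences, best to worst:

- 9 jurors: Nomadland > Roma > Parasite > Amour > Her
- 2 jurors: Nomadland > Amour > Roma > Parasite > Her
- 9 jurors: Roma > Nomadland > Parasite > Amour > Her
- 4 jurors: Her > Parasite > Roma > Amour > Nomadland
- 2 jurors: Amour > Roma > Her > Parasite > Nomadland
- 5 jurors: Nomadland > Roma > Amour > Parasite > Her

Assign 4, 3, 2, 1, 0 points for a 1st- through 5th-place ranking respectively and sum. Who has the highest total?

Nomadland: 9·4 + 2·4 + 9·3 + 4·0 + 2·0 + 5·4 = 91
Parasite: 9·2 + 2·1 + 9·2 + 4·3 + 2·1 + 5·1 = 57
Roma: 9·3 + 2·2 + 9·4 + 4·2 + 2·3 + 5·3 = 96
Her: 9·0 + 2·0 + 9·0 + 4·4 + 2·2 + 5·0 = 20
Amour: 9·1 + 2·3 + 9·1 + 4·1 + 2·4 + 5·2 = 46
Roma has the highest Borda score (96).

Roma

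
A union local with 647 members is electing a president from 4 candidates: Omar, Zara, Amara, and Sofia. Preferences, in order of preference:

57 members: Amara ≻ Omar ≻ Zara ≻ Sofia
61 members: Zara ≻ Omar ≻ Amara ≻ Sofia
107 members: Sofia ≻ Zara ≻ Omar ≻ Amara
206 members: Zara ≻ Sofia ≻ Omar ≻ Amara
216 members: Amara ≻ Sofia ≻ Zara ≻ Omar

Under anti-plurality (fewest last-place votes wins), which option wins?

Last-place votes: Omar 216, Zara 0, Amara 313, Sofia 118.
Zara is ranked last by the fewest voters, so Zara wins.

Zara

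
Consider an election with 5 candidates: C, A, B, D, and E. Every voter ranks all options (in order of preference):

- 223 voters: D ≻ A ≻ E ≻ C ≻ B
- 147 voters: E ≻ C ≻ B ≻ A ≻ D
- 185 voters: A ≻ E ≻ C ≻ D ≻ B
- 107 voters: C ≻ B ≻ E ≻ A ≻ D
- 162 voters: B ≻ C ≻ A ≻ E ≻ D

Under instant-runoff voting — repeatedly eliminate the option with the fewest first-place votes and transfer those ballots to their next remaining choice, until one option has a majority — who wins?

Round 1: C 107, A 185, B 162, D 223, E 147. Eliminate C.
Round 2: A 185, B 269, D 223, E 147. Eliminate E.
Round 3: A 185, B 416, D 223. B has a majority.

B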